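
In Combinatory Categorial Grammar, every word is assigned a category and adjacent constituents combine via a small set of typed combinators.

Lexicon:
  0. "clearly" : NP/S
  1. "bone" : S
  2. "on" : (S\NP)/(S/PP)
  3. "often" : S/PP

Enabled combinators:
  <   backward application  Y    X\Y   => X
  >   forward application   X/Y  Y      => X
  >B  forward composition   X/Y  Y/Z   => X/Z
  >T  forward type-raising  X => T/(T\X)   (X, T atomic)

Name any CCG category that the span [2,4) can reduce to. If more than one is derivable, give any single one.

S\NP

[0,4] S   <
  [0,2] NP   >
    [0,1] "clearly" : NP/S
    [1,2] "bone" : S
  [2,4] S\NP   >
    [2,3] "on" : (S\NP)/(S/PP)
    [3,4] "often" : S/PP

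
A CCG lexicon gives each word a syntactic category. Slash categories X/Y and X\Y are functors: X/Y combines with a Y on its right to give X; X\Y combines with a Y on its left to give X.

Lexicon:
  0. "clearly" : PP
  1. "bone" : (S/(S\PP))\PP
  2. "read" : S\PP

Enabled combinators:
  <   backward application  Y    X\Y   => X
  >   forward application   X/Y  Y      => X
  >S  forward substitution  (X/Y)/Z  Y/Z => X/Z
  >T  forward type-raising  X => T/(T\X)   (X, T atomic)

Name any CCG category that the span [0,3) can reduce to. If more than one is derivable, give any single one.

S

[0,3] S   >
  [0,2] S/(S\PP)   <
    [0,1] "clearly" : PP
    [1,2] "bone" : (S/(S\PP))\PP
  [2,3] "read" : S\PP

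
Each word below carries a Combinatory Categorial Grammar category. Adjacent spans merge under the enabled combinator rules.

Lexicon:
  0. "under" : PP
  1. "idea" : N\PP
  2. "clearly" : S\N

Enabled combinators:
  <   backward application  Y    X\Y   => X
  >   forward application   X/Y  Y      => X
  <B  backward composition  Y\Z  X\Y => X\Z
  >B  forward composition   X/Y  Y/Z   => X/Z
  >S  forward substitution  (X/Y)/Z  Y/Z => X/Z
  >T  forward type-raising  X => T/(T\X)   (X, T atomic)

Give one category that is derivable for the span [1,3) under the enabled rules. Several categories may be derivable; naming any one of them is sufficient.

[0,3] S   >
  [0,1] S/(S\PP)   >T
    [0,1] "under" : PP
  [1,3] S\PP   <B
    [1,2] "idea" : N\PP
    [2,3] "clearly" : S\N

S\PP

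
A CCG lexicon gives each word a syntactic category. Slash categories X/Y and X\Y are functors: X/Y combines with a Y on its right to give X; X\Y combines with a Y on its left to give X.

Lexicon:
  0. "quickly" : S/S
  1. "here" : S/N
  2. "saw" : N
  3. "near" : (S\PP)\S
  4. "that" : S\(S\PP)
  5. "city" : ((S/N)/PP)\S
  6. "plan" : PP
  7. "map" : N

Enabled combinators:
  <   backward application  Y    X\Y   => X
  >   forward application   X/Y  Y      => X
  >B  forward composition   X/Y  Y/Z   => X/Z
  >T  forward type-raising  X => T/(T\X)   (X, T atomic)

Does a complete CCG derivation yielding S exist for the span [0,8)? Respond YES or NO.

[0,8] S   >
  [0,7] S/N   >
    [0,6] (S/N)/PP   <
      [0,5] S   <
        [0,4] S\PP   <
          [0,3] S   >
            [0,2] S/N   >B
              [0,1] "quickly" : S/S
              [1,2] "here" : S/N
            [2,3] "saw" : N
          [3,4] "near" : (S\PP)\S
        [4,5] "that" : S\(S\PP)
      [5,6] "city" : ((S/N)/PP)\S
    [6,7] "plan" : PP
  [7,8] "map" : N

YES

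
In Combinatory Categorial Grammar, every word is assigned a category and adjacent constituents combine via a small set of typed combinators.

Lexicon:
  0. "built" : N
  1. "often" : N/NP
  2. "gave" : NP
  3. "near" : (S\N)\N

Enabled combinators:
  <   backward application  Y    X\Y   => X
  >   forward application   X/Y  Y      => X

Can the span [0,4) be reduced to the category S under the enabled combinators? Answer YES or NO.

[0,4] S   <
  [0,1] "built" : N
  [1,4] S\N   <
    [1,3] N   >
      [1,2] "often" : N/NP
      [2,3] "gave" : NP
    [3,4] "near" : (S\N)\N

YES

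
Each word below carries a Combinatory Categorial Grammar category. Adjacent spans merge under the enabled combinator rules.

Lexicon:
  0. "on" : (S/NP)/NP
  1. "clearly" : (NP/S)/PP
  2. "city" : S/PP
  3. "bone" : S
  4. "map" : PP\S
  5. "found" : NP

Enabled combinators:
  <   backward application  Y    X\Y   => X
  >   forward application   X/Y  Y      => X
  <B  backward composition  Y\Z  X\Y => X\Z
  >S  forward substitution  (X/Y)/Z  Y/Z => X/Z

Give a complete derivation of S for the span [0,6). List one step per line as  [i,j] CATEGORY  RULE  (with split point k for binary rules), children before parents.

[0,6] S   >
  [0,5] S/NP   >
    [0,1] "on" : (S/NP)/NP
    [1,5] NP   >
      [1,3] NP/PP   >S
        [1,2] "clearly" : (NP/S)/PP
        [2,3] "city" : S/PP
      [3,5] PP   <
        [3,4] "bone" : S
        [4,5] "map" : PP\S
  [5,6] "found" : NP

[0,1] (S/NP)/NP  lex  "on"
[1,2] (NP/S)/PP  lex  "clearly"
[2,3] S/PP  lex  "city"
[1,3] NP/PP  >S  k=2
[3,4] S  lex  "bone"
[4,5] PP\S  lex  "map"
[3,5] PP  <  k=4
[1,5] NP  >  k=3
[0,5] S/NP  >  k=1
[5,6] NP  lex  "found"
[0,6] S  >  k=5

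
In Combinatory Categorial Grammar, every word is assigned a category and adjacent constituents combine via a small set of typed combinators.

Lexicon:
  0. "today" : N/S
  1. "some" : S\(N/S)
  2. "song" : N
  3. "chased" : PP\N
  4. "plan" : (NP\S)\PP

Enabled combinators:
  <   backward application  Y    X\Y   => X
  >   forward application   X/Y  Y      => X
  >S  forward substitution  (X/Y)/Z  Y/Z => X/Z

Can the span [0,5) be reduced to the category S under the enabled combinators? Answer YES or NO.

NO

N/S S\(N/S) N PP\N (NP\S)\PP
CKY chart[0,5] = {NP}; S ∉ chart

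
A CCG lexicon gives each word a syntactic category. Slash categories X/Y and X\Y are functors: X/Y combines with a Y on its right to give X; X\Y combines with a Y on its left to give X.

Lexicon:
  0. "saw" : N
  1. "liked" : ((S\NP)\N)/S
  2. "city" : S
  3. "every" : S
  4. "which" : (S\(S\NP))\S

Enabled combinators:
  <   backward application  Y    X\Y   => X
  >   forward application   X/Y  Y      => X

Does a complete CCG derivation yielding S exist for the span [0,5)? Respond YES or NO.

YES

[0,5] S   <
  [0,3] S\NP   <
    [0,1] "saw" : N
    [1,3] (S\NP)\N   >
      [1,2] "liked" : ((S\NP)\N)/S
      [2,3] "city" : S
  [3,5] S\(S\NP)   <
    [3,4] "every" : S
    [4,5] "which" : (S\(S\NP))\S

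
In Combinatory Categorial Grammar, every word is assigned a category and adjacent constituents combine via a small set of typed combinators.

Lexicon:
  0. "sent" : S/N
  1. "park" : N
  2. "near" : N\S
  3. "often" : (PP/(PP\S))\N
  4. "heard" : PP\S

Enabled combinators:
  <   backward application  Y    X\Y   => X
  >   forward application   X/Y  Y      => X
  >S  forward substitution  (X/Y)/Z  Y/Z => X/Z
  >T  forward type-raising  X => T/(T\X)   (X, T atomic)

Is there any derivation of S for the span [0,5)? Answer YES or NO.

S/N N N\S (PP/(PP\S))\N PP\S
CKY chart[0,5] = {N/(N\PP), NP/(NP\PP), PP, PP/(PP\PP), S/(S\PP)}; S ∉ chart

NO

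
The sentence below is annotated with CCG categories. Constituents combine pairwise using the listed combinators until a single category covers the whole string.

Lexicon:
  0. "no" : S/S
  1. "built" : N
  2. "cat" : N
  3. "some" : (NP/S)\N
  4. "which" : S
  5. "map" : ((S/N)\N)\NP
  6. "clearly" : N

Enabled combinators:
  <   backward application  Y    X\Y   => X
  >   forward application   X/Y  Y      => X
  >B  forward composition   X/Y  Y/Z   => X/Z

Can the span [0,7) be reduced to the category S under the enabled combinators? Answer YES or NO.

[0,7] S   >
  [0,6] S/N   >B
    [0,1] "no" : S/S
    [1,6] S/N   <
      [1,2] "built" : N
      [2,6] (S/N)\N   <
        [2,5] NP   >
          [2,4] NP/S   <
            [2,3] "cat" : N
            [3,4] "some" : (NP/S)\N
          [4,5] "which" : S
        [5,6] "map" : ((S/N)\N)\NP
  [6,7] "clearly" : N

YES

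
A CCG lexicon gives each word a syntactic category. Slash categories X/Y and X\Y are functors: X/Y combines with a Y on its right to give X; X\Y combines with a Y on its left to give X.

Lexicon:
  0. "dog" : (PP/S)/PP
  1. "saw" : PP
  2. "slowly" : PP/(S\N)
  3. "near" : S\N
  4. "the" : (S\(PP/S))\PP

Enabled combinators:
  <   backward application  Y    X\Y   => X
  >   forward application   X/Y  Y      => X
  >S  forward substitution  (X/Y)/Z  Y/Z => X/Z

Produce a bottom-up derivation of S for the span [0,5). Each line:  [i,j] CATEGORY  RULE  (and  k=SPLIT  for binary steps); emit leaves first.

[0,5] S   <
  [0,2] PP/S   >
    [0,1] "dog" : (PP/S)/PP
    [1,2] "saw" : PP
  [2,5] S\(PP/S)   <
    [2,4] PP   >
      [2,3] "slowly" : PP/(S\N)
      [3,4] "near" : S\N
    [4,5] "the" : (S\(PP/S))\PP

[0,1] (PP/S)/PP  lex  "dog"
[1,2] PP  lex  "saw"
[0,2] PP/S  >  k=1
[2,3] PP/(S\N)  lex  "slowly"
[3,4] S\N  lex  "near"
[2,4] PP  >  k=3
[4,5] (S\(PP/S))\PP  lex  "the"
[2,5] S\(PP/S)  <  k=4
[0,5] S  <  k=2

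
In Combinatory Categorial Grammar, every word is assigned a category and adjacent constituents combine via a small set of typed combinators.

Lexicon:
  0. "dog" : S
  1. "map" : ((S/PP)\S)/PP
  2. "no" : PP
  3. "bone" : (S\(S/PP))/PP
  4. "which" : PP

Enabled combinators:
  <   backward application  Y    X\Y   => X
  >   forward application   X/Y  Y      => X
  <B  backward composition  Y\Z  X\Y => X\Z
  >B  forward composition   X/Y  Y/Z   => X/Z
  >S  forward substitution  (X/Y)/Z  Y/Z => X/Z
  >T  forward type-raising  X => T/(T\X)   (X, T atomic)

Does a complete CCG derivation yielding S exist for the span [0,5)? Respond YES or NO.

[0,5] S   <
  [0,3] S/PP   <
    [0,1] "dog" : S
    [1,3] (S/PP)\S   >
      [1,2] "map" : ((S/PP)\S)/PP
      [2,3] "no" : PP
  [3,5] S\(S/PP)   >
    [3,4] "bone" : (S\(S/PP))/PP
    [4,5] "which" : PP

YES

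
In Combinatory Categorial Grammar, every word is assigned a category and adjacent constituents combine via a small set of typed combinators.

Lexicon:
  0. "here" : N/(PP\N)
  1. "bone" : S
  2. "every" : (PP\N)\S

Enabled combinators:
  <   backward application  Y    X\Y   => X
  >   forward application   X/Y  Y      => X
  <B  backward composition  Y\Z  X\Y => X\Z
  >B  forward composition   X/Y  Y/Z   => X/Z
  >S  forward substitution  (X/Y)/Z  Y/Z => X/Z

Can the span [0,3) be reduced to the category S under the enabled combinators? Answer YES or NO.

NO

N/(PP\N) S (PP\N)\S
CKY chart[0,3] = {N}; S ∉ chart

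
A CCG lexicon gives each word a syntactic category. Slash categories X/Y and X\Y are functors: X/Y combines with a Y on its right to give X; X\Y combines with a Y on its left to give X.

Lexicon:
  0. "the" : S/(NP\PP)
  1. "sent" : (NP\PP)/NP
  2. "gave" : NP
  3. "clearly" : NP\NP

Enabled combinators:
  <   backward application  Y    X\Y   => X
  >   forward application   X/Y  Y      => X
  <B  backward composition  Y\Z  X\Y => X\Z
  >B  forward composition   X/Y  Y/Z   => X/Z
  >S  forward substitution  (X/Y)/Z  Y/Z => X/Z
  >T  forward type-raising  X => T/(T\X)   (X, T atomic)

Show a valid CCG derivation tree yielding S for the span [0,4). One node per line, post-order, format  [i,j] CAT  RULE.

[0,1] S/(NP\PP)  lex  "the"
[1,2] (NP\PP)/NP  lex  "sent"
[2,3] NP  lex  "gave"
[1,3] NP\PP  >  k=2
[3,4] NP\NP  lex  "clearly"
[1,4] NP\PP  <B  k=3
[0,4] S  >  k=1

[0,4] S   >
  [0,1] "the" : S/(NP\PP)
  [1,4] NP\PP   <B
    [1,3] NP\PP   >
      [1,2] "sent" : (NP\PP)/NP
      [2,3] "gave" : NP
    [3,4] "clearly" : NP\NP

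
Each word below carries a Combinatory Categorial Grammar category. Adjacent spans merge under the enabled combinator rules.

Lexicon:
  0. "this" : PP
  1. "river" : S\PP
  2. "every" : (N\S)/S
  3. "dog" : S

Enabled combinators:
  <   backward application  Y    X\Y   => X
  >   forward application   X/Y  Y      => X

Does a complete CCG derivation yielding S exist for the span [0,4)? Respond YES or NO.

NO

PP S\PP (N\S)/S S
CKY chart[0,4] = {N}; S ∉ chart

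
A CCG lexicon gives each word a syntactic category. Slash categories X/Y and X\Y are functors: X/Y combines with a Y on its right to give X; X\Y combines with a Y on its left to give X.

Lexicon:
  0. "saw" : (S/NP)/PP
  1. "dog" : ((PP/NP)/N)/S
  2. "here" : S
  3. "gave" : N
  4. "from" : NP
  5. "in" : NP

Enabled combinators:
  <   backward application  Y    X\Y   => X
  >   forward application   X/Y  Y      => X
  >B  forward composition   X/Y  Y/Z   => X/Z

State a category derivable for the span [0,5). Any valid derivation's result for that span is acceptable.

[0,6] S   >
  [0,5] S/NP   >
    [0,1] "saw" : (S/NP)/PP
    [1,5] PP   >
      [1,4] PP/NP   >
        [1,3] (PP/NP)/N   >
          [1,2] "dog" : ((PP/NP)/N)/S
          [2,3] "here" : S
        [3,4] "gave" : N
      [4,5] "from" : NP
  [5,6] "in" : NP

S/NP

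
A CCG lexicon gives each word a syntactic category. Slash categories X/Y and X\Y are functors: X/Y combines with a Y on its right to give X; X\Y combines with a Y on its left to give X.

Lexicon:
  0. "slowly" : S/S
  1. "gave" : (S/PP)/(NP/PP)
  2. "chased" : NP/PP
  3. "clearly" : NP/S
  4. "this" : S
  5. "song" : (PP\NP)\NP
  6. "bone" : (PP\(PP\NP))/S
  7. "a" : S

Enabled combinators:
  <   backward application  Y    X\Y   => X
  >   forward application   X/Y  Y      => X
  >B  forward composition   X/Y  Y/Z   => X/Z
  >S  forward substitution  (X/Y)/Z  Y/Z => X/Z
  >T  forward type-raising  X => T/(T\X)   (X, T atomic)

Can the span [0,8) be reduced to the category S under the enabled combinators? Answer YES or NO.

YES

[0,8] S   >
  [0,3] S/PP   >B
    [0,1] "slowly" : S/S
    [1,3] S/PP   >
      [1,2] "gave" : (S/PP)/(NP/PP)
      [2,3] "chased" : NP/PP
  [3,8] PP   <
    [3,6] PP\NP   <
      [3,5] NP   >
        [3,4] "clearly" : NP/S
        [4,5] "this" : S
      [5,6] "song" : (PP\NP)\NP
    [6,8] PP\(PP\NP)   >
      [6,7] "bone" : (PP\(PP\NP))/S
      [7,8] "a" : S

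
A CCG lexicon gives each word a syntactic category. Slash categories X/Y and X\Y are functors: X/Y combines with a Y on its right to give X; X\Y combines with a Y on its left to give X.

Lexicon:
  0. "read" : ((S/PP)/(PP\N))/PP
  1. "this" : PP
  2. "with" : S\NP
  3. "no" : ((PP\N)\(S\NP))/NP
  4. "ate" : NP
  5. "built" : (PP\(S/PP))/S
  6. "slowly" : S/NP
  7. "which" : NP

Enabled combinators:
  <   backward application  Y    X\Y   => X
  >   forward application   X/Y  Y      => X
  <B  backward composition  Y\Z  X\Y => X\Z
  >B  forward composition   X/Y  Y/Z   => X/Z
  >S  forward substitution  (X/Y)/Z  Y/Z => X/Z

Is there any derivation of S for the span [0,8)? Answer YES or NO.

NO

((S/PP)/(PP\N))/PP PP S\NP ((PP\N)\(S\NP))/NP NP (PP\(S/PP))/S S/NP NP
CKY chart[0,8] = {PP}; S ∉ chart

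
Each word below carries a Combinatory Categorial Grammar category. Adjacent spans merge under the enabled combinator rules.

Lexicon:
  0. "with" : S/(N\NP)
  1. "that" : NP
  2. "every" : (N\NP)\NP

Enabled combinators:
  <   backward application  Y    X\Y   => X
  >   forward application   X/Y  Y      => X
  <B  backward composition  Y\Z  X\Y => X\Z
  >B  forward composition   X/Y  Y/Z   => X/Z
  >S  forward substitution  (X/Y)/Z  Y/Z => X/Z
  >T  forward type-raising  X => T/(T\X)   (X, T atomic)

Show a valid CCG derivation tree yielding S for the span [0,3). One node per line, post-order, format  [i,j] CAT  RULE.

[0,3] S   >
  [0,1] "with" : S/(N\NP)
  [1,3] N\NP   <
    [1,2] "that" : NP
    [2,3] "every" : (N\NP)\NP

[0,1] S/(N\NP)  lex  "with"
[1,2] NP  lex  "that"
[2,3] (N\NP)\NP  lex  "every"
[1,3] N\NP  <  k=2
[0,3] S  >  k=1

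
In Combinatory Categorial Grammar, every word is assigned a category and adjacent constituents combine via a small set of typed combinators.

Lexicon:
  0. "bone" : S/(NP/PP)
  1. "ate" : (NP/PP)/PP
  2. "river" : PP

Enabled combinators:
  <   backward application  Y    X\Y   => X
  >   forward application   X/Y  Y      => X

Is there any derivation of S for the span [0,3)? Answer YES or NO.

[0,3] S   >
  [0,1] "bone" : S/(NP/PP)
  [1,3] NP/PP   >
    [1,2] "ate" : (NP/PP)/PP
    [2,3] "river" : PP

YES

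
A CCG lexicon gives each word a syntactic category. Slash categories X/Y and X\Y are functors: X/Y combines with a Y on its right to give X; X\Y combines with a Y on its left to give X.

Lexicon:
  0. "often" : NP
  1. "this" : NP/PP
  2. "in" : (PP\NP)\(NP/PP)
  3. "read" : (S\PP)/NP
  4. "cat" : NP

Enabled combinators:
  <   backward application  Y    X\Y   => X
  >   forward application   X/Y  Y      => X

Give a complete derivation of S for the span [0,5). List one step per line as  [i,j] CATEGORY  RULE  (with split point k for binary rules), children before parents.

[0,5] S   <
  [0,3] PP   <
    [0,1] "often" : NP
    [1,3] PP\NP   <
      [1,2] "this" : NP/PP
      [2,3] "in" : (PP\NP)\(NP/PP)
  [3,5] S\PP   >
    [3,4] "read" : (S\PP)/NP
    [4,5] "cat" : NP

[0,1] NP  lex  "often"
[1,2] NP/PP  lex  "this"
[2,3] (PP\NP)\(NP/PP)  lex  "in"
[1,3] PP\NP  <  k=2
[0,3] PP  <  k=1
[3,4] (S\PP)/NP  lex  "read"
[4,5] NP  lex  "cat"
[3,5] S\PP  >  k=4
[0,5] S  <  k=3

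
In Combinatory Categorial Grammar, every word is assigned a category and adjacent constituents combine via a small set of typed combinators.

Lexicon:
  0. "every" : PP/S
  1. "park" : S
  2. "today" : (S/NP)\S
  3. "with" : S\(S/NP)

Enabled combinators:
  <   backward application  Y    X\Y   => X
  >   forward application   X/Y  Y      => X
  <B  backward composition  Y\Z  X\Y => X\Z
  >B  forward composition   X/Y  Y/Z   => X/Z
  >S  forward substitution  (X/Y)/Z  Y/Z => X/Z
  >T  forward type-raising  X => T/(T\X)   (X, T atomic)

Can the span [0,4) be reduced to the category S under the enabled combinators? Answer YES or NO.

NO

PP/S S (S/NP)\S S\(S/NP)
CKY chart[0,4] = {N/(N\PP), NP/(NP\PP), PP, PP/(PP\PP), PP/(S\S), S/(S\PP)}; S ∉ chart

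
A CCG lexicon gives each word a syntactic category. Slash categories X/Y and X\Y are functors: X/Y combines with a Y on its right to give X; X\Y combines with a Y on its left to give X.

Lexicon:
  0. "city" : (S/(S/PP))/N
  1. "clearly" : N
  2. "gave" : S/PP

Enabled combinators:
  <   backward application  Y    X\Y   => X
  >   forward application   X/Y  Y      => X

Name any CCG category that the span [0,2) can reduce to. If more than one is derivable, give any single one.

[0,3] S   >
  [0,2] S/(S/PP)   >
    [0,1] "city" : (S/(S/PP))/N
    [1,2] "clearly" : N
  [2,3] "gave" : S/PP

S/(S/PP)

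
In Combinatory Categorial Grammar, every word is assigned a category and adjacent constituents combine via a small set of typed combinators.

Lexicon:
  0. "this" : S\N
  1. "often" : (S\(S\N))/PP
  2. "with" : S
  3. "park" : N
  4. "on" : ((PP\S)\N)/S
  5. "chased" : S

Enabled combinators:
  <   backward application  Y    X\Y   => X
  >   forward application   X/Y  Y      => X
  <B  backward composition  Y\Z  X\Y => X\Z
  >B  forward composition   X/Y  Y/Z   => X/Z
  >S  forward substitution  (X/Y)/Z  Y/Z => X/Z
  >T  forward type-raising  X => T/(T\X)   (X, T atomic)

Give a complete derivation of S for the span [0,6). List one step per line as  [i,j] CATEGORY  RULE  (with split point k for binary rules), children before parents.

[0,1] S\N  lex  "this"
[1,2] (S\(S\N))/PP  lex  "often"
[2,3] S  lex  "with"
[2,3] PP/(PP\S)  >T
[3,4] N  lex  "park"
[4,5] ((PP\S)\N)/S  lex  "on"
[5,6] S  lex  "chased"
[4,6] (PP\S)\N  >  k=5
[3,6] PP\S  <  k=4
[2,6] PP  >  k=3
[1,6] S\(S\N)  >  k=2
[0,6] S  <  k=1

[0,6] S   <
  [0,1] "this" : S\N
  [1,6] S\(S\N)   >
    [1,2] "often" : (S\(S\N))/PP
    [2,6] PP   >
      [2,3] PP/(PP\S)   >T
        [2,3] "with" : S
      [3,6] PP\S   <
        [3,4] "park" : N
        [4,6] (PP\S)\N   >
          [4,5] "on" : ((PP\S)\N)/S
          [5,6] "chased" : S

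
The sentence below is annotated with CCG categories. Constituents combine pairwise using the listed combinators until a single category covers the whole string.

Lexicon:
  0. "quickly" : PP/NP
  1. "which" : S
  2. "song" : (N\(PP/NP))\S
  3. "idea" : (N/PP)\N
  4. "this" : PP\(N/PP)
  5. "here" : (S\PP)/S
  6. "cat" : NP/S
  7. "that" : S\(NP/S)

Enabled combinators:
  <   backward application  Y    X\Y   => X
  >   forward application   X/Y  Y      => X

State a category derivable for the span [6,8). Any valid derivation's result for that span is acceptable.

[0,8] S   <
  [0,5] PP   <
    [0,4] N/PP   <
      [0,3] N   <
        [0,1] "quickly" : PP/NP
        [1,3] N\(PP/NP)   <
          [1,2] "which" : S
          [2,3] "song" : (N\(PP/NP))\S
      [3,4] "idea" : (N/PP)\N
    [4,5] "this" : PP\(N/PP)
  [5,8] S\PP   >
    [5,6] "here" : (S\PP)/S
    [6,8] S   <
      [6,7] "cat" : NP/S
      [7,8] "that" : S\(NP/S)

S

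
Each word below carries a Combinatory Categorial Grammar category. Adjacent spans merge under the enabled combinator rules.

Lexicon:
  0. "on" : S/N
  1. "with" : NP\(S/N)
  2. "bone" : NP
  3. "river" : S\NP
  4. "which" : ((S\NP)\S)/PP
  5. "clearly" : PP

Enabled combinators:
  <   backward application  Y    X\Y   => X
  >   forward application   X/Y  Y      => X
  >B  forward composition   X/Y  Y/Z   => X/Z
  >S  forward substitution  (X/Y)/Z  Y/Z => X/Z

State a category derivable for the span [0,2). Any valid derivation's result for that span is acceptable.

NP

[0,6] S   <
  [0,2] NP   <
    [0,1] "on" : S/N
    [1,2] "with" : NP\(S/N)
  [2,6] S\NP   <
    [2,4] S   <
      [2,3] "bone" : NP
      [3,4] "river" : S\NP
    [4,6] (S\NP)\S   >
      [4,5] "which" : ((S\NP)\S)/PP
      [5,6] "clearly" : PP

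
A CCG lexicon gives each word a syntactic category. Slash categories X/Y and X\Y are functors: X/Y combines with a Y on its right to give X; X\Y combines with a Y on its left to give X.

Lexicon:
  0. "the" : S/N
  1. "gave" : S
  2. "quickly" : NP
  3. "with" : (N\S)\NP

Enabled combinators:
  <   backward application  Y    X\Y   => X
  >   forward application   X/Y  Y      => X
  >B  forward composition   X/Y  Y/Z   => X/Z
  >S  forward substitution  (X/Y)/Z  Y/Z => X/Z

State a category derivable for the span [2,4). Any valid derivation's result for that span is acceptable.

N\S

[0,4] S   >
  [0,1] "the" : S/N
  [1,4] N   <
    [1,2] "gave" : S
    [2,4] N\S   <
      [2,3] "quickly" : NP
      [3,4] "with" : (N\S)\NP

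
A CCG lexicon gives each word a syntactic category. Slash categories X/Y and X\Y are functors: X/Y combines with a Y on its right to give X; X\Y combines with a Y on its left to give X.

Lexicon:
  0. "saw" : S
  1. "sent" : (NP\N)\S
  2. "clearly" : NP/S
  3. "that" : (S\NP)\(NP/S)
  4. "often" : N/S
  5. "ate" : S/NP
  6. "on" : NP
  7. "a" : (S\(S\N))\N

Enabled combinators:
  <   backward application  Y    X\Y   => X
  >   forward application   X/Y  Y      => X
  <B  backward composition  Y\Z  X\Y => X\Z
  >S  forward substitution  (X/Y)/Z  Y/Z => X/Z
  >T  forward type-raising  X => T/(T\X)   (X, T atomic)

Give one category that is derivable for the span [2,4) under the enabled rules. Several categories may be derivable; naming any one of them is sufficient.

S\NP

[0,8] S   <
  [0,4] S\N   <B
    [0,2] NP\N   <
      [0,1] "saw" : S
      [1,2] "sent" : (NP\N)\S
    [2,4] S\NP   <
      [2,3] "clearly" : NP/S
      [3,4] "that" : (S\NP)\(NP/S)
  [4,8] S\(S\N)   <
    [4,7] N   >
      [4,5] "often" : N/S
      [5,7] S   >
        [5,6] "ate" : S/NP
        [6,7] "on" : NP
    [7,8] "a" : (S\(S\N))\N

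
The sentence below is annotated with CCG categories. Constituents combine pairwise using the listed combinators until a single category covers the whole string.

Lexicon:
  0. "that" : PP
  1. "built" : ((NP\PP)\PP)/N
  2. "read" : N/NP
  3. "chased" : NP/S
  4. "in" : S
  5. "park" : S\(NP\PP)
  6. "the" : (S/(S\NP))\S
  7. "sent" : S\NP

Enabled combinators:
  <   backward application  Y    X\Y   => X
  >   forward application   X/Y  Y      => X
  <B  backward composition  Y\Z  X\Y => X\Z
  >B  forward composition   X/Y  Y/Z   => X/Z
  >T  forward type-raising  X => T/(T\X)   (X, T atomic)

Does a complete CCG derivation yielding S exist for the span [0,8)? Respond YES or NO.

[0,8] S   >
  [0,7] S/(S\NP)   <
    [0,6] S   <
      [0,5] NP\PP   <
        [0,1] "that" : PP
        [1,5] (NP\PP)\PP   >
          [1,2] "built" : ((NP\PP)\PP)/N
          [2,5] N   >
            [2,3] "read" : N/NP
            [3,5] NP   >
              [3,4] "chased" : NP/S
              [4,5] "in" : S
      [5,6] "park" : S\(NP\PP)
    [6,7] "the" : (S/(S\NP))\S
  [7,8] "sent" : S\NP

YES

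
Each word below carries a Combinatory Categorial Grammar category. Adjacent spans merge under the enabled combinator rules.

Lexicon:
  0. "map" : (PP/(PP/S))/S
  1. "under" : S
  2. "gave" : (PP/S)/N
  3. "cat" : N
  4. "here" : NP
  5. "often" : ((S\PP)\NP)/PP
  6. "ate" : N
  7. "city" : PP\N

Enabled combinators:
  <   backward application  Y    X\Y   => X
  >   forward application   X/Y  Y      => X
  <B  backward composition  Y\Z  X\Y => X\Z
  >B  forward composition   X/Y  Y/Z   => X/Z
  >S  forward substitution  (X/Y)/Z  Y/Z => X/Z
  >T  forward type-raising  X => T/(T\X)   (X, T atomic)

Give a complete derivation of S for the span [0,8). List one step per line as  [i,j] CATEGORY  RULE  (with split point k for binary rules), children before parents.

[0,1] (PP/(PP/S))/S  lex  "map"
[1,2] S  lex  "under"
[0,2] PP/(PP/S)  >  k=1
[2,3] (PP/S)/N  lex  "gave"
[3,4] N  lex  "cat"
[2,4] PP/S  >  k=3
[0,4] PP  >  k=2
[4,5] NP  lex  "here"
[5,6] ((S\PP)\NP)/PP  lex  "often"
[6,7] N  lex  "ate"
[7,8] PP\N  lex  "city"
[6,8] PP  <  k=7
[5,8] (S\PP)\NP  >  k=6
[4,8] S\PP  <  k=5
[0,8] S  <  k=4

[0,8] S   <
  [0,4] PP   >
    [0,2] PP/(PP/S)   >
      [0,1] "map" : (PP/(PP/S))/S
      [1,2] "under" : S
    [2,4] PP/S   >
      [2,3] "gave" : (PP/S)/N
      [3,4] "cat" : N
  [4,8] S\PP   <
    [4,5] "here" : NP
    [5,8] (S\PP)\NP   >
      [5,6] "often" : ((S\PP)\NP)/PP
      [6,8] PP   <
        [6,7] "ate" : N
        [7,8] "city" : PP\N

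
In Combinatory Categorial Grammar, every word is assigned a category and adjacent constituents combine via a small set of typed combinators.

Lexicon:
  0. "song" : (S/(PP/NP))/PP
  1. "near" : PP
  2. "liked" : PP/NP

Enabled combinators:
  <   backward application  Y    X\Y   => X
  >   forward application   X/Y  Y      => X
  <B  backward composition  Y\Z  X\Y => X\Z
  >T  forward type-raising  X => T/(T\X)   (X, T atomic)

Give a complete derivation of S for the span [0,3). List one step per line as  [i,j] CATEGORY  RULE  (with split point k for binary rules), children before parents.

[0,3] S   >
  [0,2] S/(PP/NP)   >
    [0,1] "song" : (S/(PP/NP))/PP
    [1,2] "near" : PP
  [2,3] "liked" : PP/NP

[0,1] (S/(PP/NP))/PP  lex  "song"
[1,2] PP  lex  "near"
[0,2] S/(PP/NP)  >  k=1
[2,3] PP/NP  lex  "liked"
[0,3] S  >  k=2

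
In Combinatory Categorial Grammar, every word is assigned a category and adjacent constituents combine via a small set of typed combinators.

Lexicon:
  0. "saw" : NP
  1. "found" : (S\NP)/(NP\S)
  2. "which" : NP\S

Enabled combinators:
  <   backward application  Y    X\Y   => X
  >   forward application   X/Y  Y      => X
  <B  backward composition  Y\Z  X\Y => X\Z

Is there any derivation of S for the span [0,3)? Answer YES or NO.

YES

[0,3] S   <
  [0,1] "saw" : NP
  [1,3] S\NP   >
    [1,2] "found" : (S\NP)/(NP\S)
    [2,3] "which" : NP\S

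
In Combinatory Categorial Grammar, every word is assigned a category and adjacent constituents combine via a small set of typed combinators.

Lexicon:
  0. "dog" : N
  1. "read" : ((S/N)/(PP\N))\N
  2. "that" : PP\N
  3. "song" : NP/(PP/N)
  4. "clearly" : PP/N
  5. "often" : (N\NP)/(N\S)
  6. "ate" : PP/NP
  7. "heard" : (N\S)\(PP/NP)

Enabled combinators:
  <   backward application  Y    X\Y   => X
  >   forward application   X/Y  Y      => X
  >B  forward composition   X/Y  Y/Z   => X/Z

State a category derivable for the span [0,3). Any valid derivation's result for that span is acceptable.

[0,8] S   >
  [0,3] S/N   >
    [0,2] (S/N)/(PP\N)   <
      [0,1] "dog" : N
      [1,2] "read" : ((S/N)/(PP\N))\N
    [2,3] "that" : PP\N
  [3,8] N   <
    [3,5] NP   >
      [3,4] "song" : NP/(PP/N)
      [4,5] "clearly" : PP/N
    [5,8] N\NP   >
      [5,6] "often" : (N\NP)/(N\S)
      [6,8] N\S   <
        [6,7] "ate" : PP/NP
        [7,8] "heard" : (N\S)\(PP/NP)

S/N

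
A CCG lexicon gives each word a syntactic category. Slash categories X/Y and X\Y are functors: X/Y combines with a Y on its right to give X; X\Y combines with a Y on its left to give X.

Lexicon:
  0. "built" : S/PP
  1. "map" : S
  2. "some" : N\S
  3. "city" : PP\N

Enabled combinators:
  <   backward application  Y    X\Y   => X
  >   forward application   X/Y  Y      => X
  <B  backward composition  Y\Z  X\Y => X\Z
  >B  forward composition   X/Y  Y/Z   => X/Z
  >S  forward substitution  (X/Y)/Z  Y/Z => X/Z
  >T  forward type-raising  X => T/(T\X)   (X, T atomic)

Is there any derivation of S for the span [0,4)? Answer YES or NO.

[0,4] S   >
  [0,1] "built" : S/PP
  [1,4] PP   >
    [1,2] PP/(PP\S)   >T
      [1,2] "map" : S
    [2,4] PP\S   <B
      [2,3] "some" : N\S
      [3,4] "city" : PP\N

YES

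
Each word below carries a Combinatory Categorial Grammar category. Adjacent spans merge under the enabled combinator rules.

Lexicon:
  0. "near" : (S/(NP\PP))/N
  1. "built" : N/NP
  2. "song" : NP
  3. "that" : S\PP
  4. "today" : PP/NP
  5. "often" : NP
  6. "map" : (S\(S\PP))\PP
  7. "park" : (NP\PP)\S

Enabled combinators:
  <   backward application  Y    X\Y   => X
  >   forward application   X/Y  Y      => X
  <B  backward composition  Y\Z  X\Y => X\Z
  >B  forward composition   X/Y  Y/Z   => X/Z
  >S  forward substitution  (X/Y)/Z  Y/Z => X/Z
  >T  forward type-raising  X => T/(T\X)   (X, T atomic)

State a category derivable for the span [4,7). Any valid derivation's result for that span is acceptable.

S\(S\PP)

[0,8] S   >
  [0,3] S/(NP\PP)   >
    [0,1] "near" : (S/(NP\PP))/N
    [1,3] N   >
      [1,2] "built" : N/NP
      [2,3] "song" : NP
  [3,8] NP\PP   <
    [3,7] S   <
      [3,4] "that" : S\PP
      [4,7] S\(S\PP)   <
        [4,6] PP   >
          [4,5] "today" : PP/NP
          [5,6] "often" : NP
        [6,7] "map" : (S\(S\PP))\PP
    [7,8] "park" : (NP\PP)\S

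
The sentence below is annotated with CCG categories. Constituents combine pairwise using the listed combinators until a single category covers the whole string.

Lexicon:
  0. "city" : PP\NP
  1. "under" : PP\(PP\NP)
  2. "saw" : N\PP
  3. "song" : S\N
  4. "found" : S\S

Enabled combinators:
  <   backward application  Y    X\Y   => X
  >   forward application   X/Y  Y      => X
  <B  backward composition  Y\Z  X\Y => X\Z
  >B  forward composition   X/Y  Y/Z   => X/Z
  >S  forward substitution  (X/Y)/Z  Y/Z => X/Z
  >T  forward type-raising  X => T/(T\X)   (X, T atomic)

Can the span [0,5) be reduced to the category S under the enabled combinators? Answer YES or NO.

YES

[0,5] S   <
  [0,2] PP   <
    [0,1] "city" : PP\NP
    [1,2] "under" : PP\(PP\NP)
  [2,5] S\PP   <B
    [2,4] S\PP   <B
      [2,3] "saw" : N\PP
      [3,4] "song" : S\N
    [4,5] "found" : S\S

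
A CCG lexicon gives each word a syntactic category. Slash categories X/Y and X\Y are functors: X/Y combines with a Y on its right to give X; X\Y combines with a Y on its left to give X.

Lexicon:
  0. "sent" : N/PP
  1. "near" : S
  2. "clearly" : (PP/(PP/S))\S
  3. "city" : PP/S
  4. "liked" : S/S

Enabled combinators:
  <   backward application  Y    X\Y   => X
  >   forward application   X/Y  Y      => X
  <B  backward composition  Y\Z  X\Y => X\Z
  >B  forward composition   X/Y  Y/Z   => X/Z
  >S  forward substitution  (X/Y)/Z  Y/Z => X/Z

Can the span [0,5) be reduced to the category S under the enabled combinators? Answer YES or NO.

N/PP S (PP/(PP/S))\S PP/S S/S
CKY chart[0,5] = {N}; S ∉ chart

NO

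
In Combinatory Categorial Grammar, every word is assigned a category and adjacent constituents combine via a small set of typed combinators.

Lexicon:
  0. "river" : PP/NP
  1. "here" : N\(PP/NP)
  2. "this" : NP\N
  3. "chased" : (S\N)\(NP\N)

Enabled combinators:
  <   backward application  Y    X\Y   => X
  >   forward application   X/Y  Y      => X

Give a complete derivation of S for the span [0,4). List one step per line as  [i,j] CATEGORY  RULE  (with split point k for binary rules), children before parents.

[0,4] S   <
  [0,2] N   <
    [0,1] "river" : PP/NP
    [1,2] "here" : N\(PP/NP)
  [2,4] S\N   <
    [2,3] "this" : NP\N
    [3,4] "chased" : (S\N)\(NP\N)

[0,1] PP/NP  lex  "river"
[1,2] N\(PP/NP)  lex  "here"
[0,2] N  <  k=1
[2,3] NP\N  lex  "this"
[3,4] (S\N)\(NP\N)  lex  "chased"
[2,4] S\N  <  k=3
[0,4] S  <  k=2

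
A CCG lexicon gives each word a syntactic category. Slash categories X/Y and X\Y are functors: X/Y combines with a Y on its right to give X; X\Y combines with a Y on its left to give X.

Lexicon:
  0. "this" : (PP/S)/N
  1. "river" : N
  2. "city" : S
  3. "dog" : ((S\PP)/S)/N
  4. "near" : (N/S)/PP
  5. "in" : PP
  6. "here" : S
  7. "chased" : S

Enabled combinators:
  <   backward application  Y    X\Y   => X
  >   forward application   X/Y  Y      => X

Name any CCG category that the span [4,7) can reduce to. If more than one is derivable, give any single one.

[0,8] S   <
  [0,3] PP   >
    [0,2] PP/S   >
      [0,1] "this" : (PP/S)/N
      [1,2] "river" : N
    [2,3] "city" : S
  [3,8] S\PP   >
    [3,7] (S\PP)/S   >
      [3,4] "dog" : ((S\PP)/S)/N
      [4,7] N   >
        [4,6] N/S   >
          [4,5] "near" : (N/S)/PP
          [5,6] "in" : PP
        [6,7] "here" : S
    [7,8] "chased" : S

N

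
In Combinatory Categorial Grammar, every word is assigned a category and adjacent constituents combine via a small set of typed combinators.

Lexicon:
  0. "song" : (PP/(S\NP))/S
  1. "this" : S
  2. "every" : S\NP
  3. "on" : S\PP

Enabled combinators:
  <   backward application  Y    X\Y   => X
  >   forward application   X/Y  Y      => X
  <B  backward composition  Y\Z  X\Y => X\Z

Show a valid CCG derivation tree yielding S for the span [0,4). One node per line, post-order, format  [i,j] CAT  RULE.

[0,1] (PP/(S\NP))/S  lex  "song"
[1,2] S  lex  "this"
[0,2] PP/(S\NP)  >  k=1
[2,3] S\NP  lex  "every"
[0,3] PP  >  k=2
[3,4] S\PP  lex  "on"
[0,4] S  <  k=3

[0,4] S   <
  [0,3] PP   >
    [0,2] PP/(S\NP)   >
      [0,1] "song" : (PP/(S\NP))/S
      [1,2] "this" : S
    [2,3] "every" : S\NP
  [3,4] "on" : S\PP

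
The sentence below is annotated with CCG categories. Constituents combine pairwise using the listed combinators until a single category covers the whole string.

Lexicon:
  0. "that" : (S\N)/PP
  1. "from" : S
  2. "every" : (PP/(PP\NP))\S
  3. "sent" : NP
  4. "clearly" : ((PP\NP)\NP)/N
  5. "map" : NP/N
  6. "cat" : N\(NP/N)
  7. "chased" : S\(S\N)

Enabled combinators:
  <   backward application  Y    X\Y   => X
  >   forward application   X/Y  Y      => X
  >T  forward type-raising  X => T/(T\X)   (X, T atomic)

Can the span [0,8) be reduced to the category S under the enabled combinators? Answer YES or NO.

[0,8] S   <
  [0,7] S\N   >
    [0,1] "that" : (S\N)/PP
    [1,7] PP   >
      [1,3] PP/(PP\NP)   <
        [1,2] "from" : S
        [2,3] "every" : (PP/(PP\NP))\S
      [3,7] PP\NP   <
        [3,4] "sent" : NP
        [4,7] (PP\NP)\NP   >
          [4,5] "clearly" : ((PP\NP)\NP)/N
          [5,7] N   <
            [5,6] "map" : NP/N
            [6,7] "cat" : N\(NP/N)
  [7,8] "chased" : S\(S\N)

YES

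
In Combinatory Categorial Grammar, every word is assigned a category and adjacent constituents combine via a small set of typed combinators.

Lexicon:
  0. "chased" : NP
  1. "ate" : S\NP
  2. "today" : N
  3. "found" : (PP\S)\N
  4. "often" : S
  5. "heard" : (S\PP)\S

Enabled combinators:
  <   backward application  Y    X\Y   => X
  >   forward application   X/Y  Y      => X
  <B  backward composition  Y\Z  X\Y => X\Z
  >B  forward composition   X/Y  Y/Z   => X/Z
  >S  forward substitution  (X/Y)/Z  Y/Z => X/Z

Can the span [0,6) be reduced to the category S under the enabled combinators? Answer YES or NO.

YES

[0,6] S   <
  [0,4] PP   <
    [0,1] "chased" : NP
    [1,4] PP\NP   <B
      [1,2] "ate" : S\NP
      [2,4] PP\S   <
        [2,3] "today" : N
        [3,4] "found" : (PP\S)\N
  [4,6] S\PP   <
    [4,5] "often" : S
    [5,6] "heard" : (S\PP)\S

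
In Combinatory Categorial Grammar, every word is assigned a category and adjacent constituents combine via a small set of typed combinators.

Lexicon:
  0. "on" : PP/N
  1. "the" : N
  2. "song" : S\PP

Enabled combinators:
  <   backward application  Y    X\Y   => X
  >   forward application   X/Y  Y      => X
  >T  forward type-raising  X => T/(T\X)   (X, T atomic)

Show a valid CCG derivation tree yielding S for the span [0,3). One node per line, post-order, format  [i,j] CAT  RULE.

[0,1] PP/N  lex  "on"
[1,2] N  lex  "the"
[0,2] PP  >  k=1
[2,3] S\PP  lex  "song"
[0,3] S  <  k=2

[0,3] S   <
  [0,2] PP   >
    [0,1] "on" : PP/N
    [1,2] "the" : N
  [2,3] "song" : S\PP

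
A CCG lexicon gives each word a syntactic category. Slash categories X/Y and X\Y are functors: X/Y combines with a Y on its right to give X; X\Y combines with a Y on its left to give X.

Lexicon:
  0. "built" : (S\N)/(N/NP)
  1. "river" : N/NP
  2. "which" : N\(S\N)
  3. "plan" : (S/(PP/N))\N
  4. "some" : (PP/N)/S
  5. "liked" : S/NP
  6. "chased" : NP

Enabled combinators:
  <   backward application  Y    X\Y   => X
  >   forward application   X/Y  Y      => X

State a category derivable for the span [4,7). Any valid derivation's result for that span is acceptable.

PP/N

[0,7] S   >
  [0,4] S/(PP/N)   <
    [0,3] N   <
      [0,2] S\N   >
        [0,1] "built" : (S\N)/(N/NP)
        [1,2] "river" : N/NP
      [2,3] "which" : N\(S\N)
    [3,4] "plan" : (S/(PP/N))\N
  [4,7] PP/N   >
    [4,5] "some" : (PP/N)/S
    [5,7] S   >
      [5,6] "liked" : S/NP
      [6,7] "chased" : NP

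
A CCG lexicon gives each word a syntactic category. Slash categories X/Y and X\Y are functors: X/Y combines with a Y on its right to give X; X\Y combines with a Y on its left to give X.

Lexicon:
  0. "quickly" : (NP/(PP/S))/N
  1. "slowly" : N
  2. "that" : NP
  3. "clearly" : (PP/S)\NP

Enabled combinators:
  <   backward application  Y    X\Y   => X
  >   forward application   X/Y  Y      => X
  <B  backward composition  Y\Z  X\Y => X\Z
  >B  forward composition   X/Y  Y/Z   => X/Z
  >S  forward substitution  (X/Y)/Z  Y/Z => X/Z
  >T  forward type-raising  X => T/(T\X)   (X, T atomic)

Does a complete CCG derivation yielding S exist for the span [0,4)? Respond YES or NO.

(NP/(PP/S))/N N NP (PP/S)\NP
CKY chart[0,4] = {N/(N\NP), NP, NP/(NP\NP), PP/(PP\NP), S/(S\NP)}; S ∉ chart

NO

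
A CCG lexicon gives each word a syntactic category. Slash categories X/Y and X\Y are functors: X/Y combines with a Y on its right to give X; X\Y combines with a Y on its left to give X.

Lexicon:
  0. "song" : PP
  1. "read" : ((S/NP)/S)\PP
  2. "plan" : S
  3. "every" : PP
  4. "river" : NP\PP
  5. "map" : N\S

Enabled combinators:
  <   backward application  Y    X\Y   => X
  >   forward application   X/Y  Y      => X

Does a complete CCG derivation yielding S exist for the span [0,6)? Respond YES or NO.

PP ((S/NP)/S)\PP S PP NP\PP N\S
CKY chart[0,6] = {N}; S ∉ chart

NO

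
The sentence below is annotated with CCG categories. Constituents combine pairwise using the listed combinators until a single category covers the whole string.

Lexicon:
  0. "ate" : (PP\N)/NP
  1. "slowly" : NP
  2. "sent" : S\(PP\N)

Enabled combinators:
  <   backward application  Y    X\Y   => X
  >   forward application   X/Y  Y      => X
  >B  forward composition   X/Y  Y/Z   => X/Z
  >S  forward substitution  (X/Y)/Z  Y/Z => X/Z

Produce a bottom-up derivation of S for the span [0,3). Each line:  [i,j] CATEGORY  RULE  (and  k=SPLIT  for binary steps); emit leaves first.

[0,1] (PP\N)/NP  lex  "ate"
[1,2] NP  lex  "slowly"
[0,2] PP\N  >  k=1
[2,3] S\(PP\N)  lex  "sent"
[0,3] S  <  k=2

[0,3] S   <
  [0,2] PP\N   >
    [0,1] "ate" : (PP\N)/NP
    [1,2] "slowly" : NP
  [2,3] "sent" : S\(PP\N)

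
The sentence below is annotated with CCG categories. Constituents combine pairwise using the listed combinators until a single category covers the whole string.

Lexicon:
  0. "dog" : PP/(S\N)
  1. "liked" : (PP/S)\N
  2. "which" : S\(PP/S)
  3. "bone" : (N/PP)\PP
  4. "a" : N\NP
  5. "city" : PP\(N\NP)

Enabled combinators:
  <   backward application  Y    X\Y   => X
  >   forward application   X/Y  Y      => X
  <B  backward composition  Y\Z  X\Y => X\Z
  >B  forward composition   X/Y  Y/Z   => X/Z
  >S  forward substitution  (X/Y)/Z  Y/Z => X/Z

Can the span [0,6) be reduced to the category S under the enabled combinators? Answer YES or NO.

NO

PP/(S\N) (PP/S)\N S\(PP/S) (N/PP)\PP N\NP PP\(N\NP)
CKY chart[0,6] = {N}; S ∉ chart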